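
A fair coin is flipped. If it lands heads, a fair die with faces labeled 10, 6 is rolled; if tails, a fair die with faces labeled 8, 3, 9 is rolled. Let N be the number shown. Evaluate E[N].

E[N | heads] = (10+6)/2 = 8.
E[N | tails] = (8+3+9)/3 = 20/3.
E[N] = (1/2)·(8) + (1/2)·(20/3) = 22/3.

22/3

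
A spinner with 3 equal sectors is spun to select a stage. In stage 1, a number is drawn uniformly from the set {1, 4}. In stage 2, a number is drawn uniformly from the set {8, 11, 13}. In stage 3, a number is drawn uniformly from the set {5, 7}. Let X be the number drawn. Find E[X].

E[X | stage 1] = (1+4)/2 = 5/2.
E[X | stage 2] = (8+11+13)/3 = 32/3.
E[X | stage 3] = (5+7)/2 = 6.
By the law of total expectation,
E[X] = (1/3)·(5/2) + (1/3)·(32/3) + (1/3)·(6) = 115/18.

115/18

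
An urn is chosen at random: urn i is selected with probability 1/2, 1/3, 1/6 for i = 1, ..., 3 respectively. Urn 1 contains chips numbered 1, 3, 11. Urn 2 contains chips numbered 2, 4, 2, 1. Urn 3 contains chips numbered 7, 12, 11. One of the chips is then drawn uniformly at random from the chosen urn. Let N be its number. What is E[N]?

E[N | urn 1] = (1+3+11)/3 = 5.
E[N | urn 2] = (2+4+2+1)/4 = 9/4.
E[N | urn 3] = (7+12+11)/3 = 10.
E[N] = (1/2)·(5) + (1/3)·(9/4) + (1/6)·(10) = 59/12.

59/12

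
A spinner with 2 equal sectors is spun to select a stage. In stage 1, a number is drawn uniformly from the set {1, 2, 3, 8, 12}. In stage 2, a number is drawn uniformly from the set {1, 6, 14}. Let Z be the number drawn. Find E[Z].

61/10

E[Z | stage 1] = (1+2+3+8+12)/5 = 26/5.
E[Z | stage 2] = (1+6+14)/3 = 7.
By the law of total expectation,
E[Z] = (1/2)·(26/5) + (1/2)·(7) = 61/10.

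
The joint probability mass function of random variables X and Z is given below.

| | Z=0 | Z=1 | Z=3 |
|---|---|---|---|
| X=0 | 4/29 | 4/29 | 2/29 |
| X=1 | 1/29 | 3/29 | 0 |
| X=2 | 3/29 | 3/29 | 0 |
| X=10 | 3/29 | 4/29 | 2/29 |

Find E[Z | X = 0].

1

P(X = 0) = 10/29.
Summing Z·P(X=x,Z=y) over the conditioning event gives 10/29.
E[Z | X = 0] = (10/29) / (10/29) = 1.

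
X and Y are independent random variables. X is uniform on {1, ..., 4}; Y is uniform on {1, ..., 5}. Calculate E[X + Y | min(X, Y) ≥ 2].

13/2

P(min(X, Y) ≥ 2) = 3/5.
Summing (X+Y)·P(x,y) over outcomes with min(X, Y) ≥ 2 gives 39/10.
E[X + Y | min(X, Y) ≥ 2] = (39/10) / (3/5) = 13/2.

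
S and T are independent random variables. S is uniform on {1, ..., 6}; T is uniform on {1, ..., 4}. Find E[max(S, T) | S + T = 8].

5

Outcomes with S + T = 8: (4,4), (5,3), (6,2), each with probability 1/24.
E[max(S, T) | S + T = 8] = (4 + 5 + 6) / 3 = 5.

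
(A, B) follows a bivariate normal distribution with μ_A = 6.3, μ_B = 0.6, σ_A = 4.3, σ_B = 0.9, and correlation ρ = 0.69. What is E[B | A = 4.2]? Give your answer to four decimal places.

0.2967

The regression of B on A has slope ρ·σ_B/σ_A and passes through (μ_A, μ_B).
E[B | A=4.2] = 0.6 + (0.69)·(0.9/4.3)·(4.2 − (6.3)) = 0.6 + (0.14442)·(-2.1) = 0.2967.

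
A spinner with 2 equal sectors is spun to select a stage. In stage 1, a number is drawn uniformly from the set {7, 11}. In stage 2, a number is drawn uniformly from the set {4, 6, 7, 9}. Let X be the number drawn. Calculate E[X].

E[X | stage 1] = (7+11)/2 = 9.
E[X | stage 2] = (4+6+7+9)/4 = 13/2.
E[X] = (1/2)·(9) + (1/2)·(13/2) = 31/4.

31/4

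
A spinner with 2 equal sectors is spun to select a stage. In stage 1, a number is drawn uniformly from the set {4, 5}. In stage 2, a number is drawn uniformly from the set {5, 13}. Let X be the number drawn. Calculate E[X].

E[X | stage 1] = (4+5)/2 = 9/2.
E[X | stage 2] = (5+13)/2 = 9.
By the law of total expectation,
E[X] = (1/2)·(9/2) + (1/2)·(9) = 27/4.

27/4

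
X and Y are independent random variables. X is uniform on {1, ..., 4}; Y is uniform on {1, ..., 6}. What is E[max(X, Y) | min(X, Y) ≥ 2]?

P(min(X, Y) ≥ 2) = 5/8.
Summing max(X,Y)·P(x,y) over outcomes with min(X, Y) ≥ 2 gives 8/3.
E[max(X, Y) | min(X, Y) ≥ 2] = (8/3) / (5/8) = 64/15.

64/15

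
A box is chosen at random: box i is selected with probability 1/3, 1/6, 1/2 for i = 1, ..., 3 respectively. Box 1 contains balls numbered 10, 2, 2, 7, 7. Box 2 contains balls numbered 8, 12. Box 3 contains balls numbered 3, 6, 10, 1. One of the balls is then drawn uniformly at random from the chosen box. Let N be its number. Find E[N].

E[N | box 1] = (10+2+2+7+7)/5 = 28/5.
E[N | box 2] = (8+12)/2 = 10.
E[N | box 3] = (3+6+10+1)/4 = 5.
E[N] = (1/3)·(28/5) + (1/6)·(10) + (1/2)·(5) = 181/30.

181/30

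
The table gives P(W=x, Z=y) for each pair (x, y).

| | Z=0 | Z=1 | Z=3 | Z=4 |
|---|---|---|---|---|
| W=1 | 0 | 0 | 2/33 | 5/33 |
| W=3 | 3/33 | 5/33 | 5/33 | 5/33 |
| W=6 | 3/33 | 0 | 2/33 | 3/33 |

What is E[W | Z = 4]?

P(Z = 4) = 13/33.
Σ W·P over the event = 1·(5/33) + 3·(5/33) + 6·(3/33) = 38/33.
E[W | Z = 4] = (38/33) / (13/33) = 38/13.

38/13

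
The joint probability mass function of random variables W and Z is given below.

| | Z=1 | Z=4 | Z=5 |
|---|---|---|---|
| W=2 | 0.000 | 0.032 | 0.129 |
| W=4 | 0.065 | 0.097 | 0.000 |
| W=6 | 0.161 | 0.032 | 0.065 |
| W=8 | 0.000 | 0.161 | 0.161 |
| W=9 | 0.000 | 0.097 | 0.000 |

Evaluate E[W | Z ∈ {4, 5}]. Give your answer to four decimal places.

6.1253

P(Z ∈ {4, 5}) = 0.774.
Summing W·P(W=x,Z=y) over the conditioning event gives 4.741.
E[W | Z ∈ {4, 5}] = (4.741) / (0.774) = 6.1253.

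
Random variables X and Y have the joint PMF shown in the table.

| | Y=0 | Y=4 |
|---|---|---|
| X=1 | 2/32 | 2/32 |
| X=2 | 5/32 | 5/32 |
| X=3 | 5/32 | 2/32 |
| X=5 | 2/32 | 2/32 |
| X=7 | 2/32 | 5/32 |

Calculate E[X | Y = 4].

P(Y = 4) = 1/2.
Summing X·P(X=x,Y=y) over the conditioning event gives 63/32.
E[X | Y = 4] = (63/32) / (1/2) = 63/16.

63/16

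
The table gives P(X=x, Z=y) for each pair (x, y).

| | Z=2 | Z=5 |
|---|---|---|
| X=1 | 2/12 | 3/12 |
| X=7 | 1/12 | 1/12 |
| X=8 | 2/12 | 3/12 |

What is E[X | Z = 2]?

5

P(Z = 2) = 5/12.
Σ X·P over the event = 1·(2/12) + 7·(1/12) + 8·(2/12) = 25/12.
E[X | Z = 2] = (25/12) / (5/12) = 5.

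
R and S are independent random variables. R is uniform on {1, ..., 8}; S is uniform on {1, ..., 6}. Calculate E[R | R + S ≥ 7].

P(R + S ≥ 7) = 11/16.
Summing R·P(x,y) over outcomes with R + S ≥ 7 gives 181/48.
E[R | R + S ≥ 7] = (181/48) / (11/16) = 181/33.

181/33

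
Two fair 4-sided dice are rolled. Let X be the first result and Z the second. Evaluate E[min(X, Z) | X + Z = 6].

7/3

Outcomes with X + Z = 6: (2,4), (3,3), (4,2), each with probability 1/16.
E[min(X, Z) | X + Z = 6] = (2 + 3 + 2) / 3 = 7/3.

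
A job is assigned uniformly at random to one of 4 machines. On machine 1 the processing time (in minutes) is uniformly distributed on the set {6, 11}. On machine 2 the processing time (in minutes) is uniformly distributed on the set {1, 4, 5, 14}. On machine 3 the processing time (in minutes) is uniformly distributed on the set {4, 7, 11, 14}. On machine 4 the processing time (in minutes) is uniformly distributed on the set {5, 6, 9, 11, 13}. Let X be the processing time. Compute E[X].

E[X | machine 1] = (6+11)/2 = 17/2.
E[X | machine 2] = (1+4+5+14)/4 = 6.
E[X | machine 3] = (4+7+11+14)/4 = 9.
E[X | machine 4] = (5+6+9+11+13)/5 = 44/5.
By the law of total expectation,
E[X] = (1/4)·(17/2) + (1/4)·(6) + (1/4)·(9) + (1/4)·(44/5) = 323/40.

323/40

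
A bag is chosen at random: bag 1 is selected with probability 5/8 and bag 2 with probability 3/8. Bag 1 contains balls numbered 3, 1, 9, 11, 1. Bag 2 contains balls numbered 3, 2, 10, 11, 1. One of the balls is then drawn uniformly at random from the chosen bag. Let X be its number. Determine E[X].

103/20

E[X | bag 1] = (3+1+9+11+1)/5 = 5.
E[X | bag 2] = (3+2+10+11+1)/5 = 27/5.
E[X] = (5/8)·(5) + (3/8)·(27/5) = 103/20.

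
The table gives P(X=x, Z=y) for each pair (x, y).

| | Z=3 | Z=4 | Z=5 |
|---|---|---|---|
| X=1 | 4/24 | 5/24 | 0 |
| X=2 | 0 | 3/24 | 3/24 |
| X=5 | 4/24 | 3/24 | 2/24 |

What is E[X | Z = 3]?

P(Z = 3) = 1/3.
Σ X·P over the event = 1·(4/24) + 5·(4/24) = 1.
E[X | Z = 3] = (1) / (1/3) = 3.

3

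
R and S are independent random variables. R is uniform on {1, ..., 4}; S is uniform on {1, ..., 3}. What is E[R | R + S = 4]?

2

P(R + S = 4) = 1/4.
Summing R·P(x,y) over outcomes with R + S = 4 gives 1/2.
E[R | R + S = 4] = (1/2) / (1/4) = 2.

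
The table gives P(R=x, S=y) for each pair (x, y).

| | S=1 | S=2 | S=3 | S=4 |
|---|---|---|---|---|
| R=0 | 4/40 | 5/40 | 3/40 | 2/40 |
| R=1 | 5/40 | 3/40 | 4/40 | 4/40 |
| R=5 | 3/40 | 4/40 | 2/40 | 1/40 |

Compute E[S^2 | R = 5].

53/10

P(R = 5) = 1/4.
Σ S^2·P over the event = 1·(3/40) + 4·(4/40) + 9·(2/40) + 16·(1/40) = 53/40.
E[S^2 | R = 5] = (53/40) / (1/4) = 53/10.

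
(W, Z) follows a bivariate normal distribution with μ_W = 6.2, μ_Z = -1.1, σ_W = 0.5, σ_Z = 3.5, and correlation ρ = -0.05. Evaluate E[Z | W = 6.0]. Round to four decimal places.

-1.0300

For a bivariate normal, E[Z | W=x] = μ_Z + ρ·(σ_Z/σ_W)·(x − μ_W).
E[Z | W=6.0] = -1.1 + (-0.05)·(3.5/0.5)·(6.0 − (6.2)) = -1.1 + (-0.35)·(-0.2) = -1.0300.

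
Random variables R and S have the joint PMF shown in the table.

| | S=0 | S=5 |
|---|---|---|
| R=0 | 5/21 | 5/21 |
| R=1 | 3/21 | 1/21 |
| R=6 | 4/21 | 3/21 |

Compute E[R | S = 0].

P(S = 0) = 4/7.
Σ R·P over the event = 0·(5/21) + 1·(3/21) + 6·(4/21) = 9/7.
E[R | S = 0] = (9/7) / (4/7) = 9/4.

9/4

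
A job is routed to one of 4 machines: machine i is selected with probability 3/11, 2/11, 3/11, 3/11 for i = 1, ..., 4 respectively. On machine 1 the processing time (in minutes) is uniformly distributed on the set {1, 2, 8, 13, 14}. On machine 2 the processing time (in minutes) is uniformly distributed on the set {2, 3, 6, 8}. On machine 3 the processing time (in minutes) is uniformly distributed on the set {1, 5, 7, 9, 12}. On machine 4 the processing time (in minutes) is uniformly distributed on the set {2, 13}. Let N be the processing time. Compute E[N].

E[N | machine 1] = (1+2+8+13+14)/5 = 38/5.
E[N | machine 2] = (2+3+6+8)/4 = 19/4.
E[N | machine 3] = (1+5+7+9+12)/5 = 34/5.
E[N | machine 4] = (2+13)/2 = 15/2.
E[N] = (3/11)·(38/5) + (2/11)·(19/4) + (3/11)·(34/5) + (3/11)·(15/2) = 376/55.

376/55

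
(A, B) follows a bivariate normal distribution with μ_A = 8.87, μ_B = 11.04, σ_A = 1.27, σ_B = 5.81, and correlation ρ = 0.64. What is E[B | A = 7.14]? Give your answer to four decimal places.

5.9748

The regression of B on A has slope ρ·σ_B/σ_A and passes through (μ_A, μ_B).
E[B | A=7.14] = 11.04 + (0.64)·(5.81/1.27)·(7.14 − (8.87)) = 11.04 + (2.92787)·(-1.73) = 5.9748.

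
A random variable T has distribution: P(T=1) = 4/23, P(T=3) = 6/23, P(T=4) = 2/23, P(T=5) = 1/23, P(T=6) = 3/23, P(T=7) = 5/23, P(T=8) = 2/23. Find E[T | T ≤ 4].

5/2

P(T ≤ 4) = 12/23.
Σ over the event: 1·4/23 + 3·6/23 + 4·2/23 = 30/23.
E[T | T ≤ 4] = (30/23) / (12/23) = 5/2.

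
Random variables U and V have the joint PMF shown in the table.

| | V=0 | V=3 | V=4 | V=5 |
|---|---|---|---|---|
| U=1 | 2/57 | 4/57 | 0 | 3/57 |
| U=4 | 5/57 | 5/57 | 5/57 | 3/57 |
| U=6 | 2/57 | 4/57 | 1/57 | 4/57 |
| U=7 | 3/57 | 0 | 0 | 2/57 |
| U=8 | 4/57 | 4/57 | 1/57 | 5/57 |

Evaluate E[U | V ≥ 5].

93/17

P(V ≥ 5) = 17/57.
Σ U·P over the event = 1·(3/57) + 4·(3/57) + 6·(4/57) + 7·(2/57) + 8·(5/57) = 31/19.
E[U | V ≥ 5] = (31/19) / (17/57) = 93/17.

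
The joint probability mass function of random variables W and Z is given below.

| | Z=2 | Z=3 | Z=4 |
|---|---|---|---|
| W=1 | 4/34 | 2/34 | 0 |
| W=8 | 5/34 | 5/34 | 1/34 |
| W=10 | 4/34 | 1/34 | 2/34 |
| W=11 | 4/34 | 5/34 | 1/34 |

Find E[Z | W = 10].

P(W = 10) = 7/34.
Σ Z·P over the event = 2·(4/34) + 3·(1/34) + 4·(2/34) = 19/34.
E[Z | W = 10] = (19/34) / (7/34) = 19/7.

19/7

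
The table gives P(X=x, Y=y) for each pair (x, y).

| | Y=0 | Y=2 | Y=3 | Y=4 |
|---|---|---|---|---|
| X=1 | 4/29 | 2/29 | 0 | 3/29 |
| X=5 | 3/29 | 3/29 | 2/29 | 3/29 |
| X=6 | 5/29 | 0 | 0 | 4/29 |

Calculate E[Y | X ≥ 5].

P(X ≥ 5) = 20/29.
Σ Y·P over the event = 0·(3/29) + 2·(3/29) + 3·(2/29) + 4·(3/29) + 0·(5/29) + 4·(4/29) = 40/29.
E[Y | X ≥ 5] = (40/29) / (20/29) = 2.

2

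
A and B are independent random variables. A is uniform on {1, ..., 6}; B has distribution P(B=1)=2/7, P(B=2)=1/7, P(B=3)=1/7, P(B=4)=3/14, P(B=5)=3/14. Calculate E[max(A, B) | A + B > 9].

17/3

P(A + B > 9) = 3/28.
Summing max(A,B)·P(x,y) over outcomes with A + B > 9 gives 17/28.
E[max(A, B) | A + B > 9] = (17/28) / (3/28) = 17/3.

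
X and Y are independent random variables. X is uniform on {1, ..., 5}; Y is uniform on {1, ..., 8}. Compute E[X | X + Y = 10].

7/2

Outcomes with X + Y = 10: (2,8), (3,7), (4,6), (5,5), each with probability 1/40.
E[X | X + Y = 10] = (2 + 3 + 4 + 5) / 4 = 7/2.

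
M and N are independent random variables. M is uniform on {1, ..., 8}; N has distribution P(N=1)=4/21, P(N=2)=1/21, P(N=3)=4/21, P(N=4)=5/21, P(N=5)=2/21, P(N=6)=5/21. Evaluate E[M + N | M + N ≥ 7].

P(M + N ≥ 7) = 5/7.
Summing (M+N)·P(x,y) over outcomes with M + N ≥ 7 gives 55/8.
E[M + N | M + N ≥ 7] = (55/8) / (5/7) = 77/8.

77/8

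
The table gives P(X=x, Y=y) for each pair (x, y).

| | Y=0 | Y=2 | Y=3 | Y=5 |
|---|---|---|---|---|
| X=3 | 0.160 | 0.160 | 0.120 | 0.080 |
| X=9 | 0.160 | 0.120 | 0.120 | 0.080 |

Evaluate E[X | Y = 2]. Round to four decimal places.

5.5714

P(Y = 2) = 0.280.
Summing X·P(X=x,Y=y) over the conditioning event gives 1.560.
E[X | Y = 2] = (1.560) / (0.280) = 5.5714.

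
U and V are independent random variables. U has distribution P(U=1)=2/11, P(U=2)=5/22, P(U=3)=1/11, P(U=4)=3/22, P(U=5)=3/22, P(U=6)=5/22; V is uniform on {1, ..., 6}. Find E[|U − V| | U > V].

134/55

P(U > V) = 5/12.
Summing |U−V|·P(x,y) over outcomes with U > V gives 67/66.
E[|U − V| | U > V] = (67/66) / (5/12) = 134/55.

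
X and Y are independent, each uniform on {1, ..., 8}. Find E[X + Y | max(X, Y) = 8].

P(max(X, Y) = 8) = 15/64.
Summing (X+Y)·P(x,y) over outcomes with max(X, Y) = 8 gives 23/8.
E[X + Y | max(X, Y) = 8] = (23/8) / (15/64) = 184/15.

184/15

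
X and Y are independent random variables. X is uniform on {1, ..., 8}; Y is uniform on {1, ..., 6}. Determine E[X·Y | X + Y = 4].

Outcomes with X + Y = 4: (1,3), (2,2), (3,1), each with probability 1/48.
E[X·Y | X + Y = 4] = (3 + 4 + 3) / 3 = 10/3.

10/3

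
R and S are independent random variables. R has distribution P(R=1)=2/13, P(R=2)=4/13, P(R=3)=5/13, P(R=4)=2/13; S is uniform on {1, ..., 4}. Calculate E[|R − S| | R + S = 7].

1

P(R + S = 7) = 7/52.
Summing |R−S|·P(x,y) over outcomes with R + S = 7 gives 7/52.
E[|R − S| | R + S = 7] = (7/52) / (7/52) = 1.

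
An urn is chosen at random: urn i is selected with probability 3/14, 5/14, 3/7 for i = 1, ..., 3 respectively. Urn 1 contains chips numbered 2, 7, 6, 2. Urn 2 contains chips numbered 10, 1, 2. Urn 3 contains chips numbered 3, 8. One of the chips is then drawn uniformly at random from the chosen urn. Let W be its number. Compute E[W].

809/168

E[W | urn 1] = (2+7+6+2)/4 = 17/4.
E[W | urn 2] = (10+1+2)/3 = 13/3.
E[W | urn 3] = (3+8)/2 = 11/2.
By the law of total expectation,
E[W] = (3/14)·(17/4) + (5/14)·(13/3) + (3/7)·(11/2) = 809/168.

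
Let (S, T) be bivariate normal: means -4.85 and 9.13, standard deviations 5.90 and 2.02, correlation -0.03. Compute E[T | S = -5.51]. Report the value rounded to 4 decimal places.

For a bivariate normal, E[T | S=x] = μ_T + ρ·(σ_T/σ_S)·(x − μ_S).
E[T | S=-5.51] = 9.13 + (-0.03)·(2.02/5.90)·(-5.51 − (-4.85)) = 9.13 + (-0.010271)·(-0.66) = 9.1368.

9.1368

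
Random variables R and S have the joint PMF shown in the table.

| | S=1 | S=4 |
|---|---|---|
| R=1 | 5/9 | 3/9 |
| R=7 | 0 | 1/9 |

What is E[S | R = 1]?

17/8

P(R = 1) = 8/9.
Σ S·P over the event = 1·(5/9) + 4·(3/9) = 17/9.
E[S | R = 1] = (17/9) / (8/9) = 17/8.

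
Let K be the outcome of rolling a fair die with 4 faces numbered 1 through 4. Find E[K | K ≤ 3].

2

Given K ≤ 3, K is equally likely to be any of {1, 2, 3}.
E[K | K ≤ 3] = (1 + 2 + 3) / 3 = 2.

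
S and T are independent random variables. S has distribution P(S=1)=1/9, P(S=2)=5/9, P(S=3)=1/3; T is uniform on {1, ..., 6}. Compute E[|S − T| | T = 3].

7/9

P(T = 3) = 1/6.
Summing |S−T|·P(x,y) over outcomes with T = 3 gives 7/54.
E[|S − T| | T = 3] = (7/54) / (1/6) = 7/9.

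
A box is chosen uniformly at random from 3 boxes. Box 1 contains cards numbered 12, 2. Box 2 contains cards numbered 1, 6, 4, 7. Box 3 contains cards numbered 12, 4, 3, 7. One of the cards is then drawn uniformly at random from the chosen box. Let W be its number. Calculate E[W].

E[W | box 1] = (12+2)/2 = 7.
E[W | box 2] = (1+6+4+7)/4 = 9/2.
E[W | box 3] = (12+4+3+7)/4 = 13/2.
By the law of total expectation,
E[W] = (1/3)·(7) + (1/3)·(9/2) + (1/3)·(13/2) = 6.

6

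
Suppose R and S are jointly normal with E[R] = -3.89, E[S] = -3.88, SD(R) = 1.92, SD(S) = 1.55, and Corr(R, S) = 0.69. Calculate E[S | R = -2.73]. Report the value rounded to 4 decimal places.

E[S | R=x] = μ_S + ρ(σ_S/σ_R)(x − μ_R) for jointly normal variables.
E[S | R=-2.73] = -3.88 + (0.69)·(1.55/1.92)·(-2.73 − (-3.89)) = -3.88 + (0.55703)·(1.16) = -3.2338.

-3.2338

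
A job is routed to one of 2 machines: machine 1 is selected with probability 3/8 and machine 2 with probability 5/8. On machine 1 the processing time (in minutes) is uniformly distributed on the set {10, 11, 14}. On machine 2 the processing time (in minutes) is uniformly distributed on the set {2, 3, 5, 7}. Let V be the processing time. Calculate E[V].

225/32

E[V | machine 1] = (10+11+14)/3 = 35/3.
E[V | machine 2] = (2+3+5+7)/4 = 17/4.
E[V] = (3/8)·(35/3) + (5/8)·(17/4) = 225/32.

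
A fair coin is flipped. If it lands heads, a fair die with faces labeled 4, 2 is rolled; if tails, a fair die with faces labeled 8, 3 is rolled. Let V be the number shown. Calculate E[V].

17/4

E[V | heads] = (4+2)/2 = 3.
E[V | tails] = (8+3)/2 = 11/2.
By the law of total expectation,
E[V] = (1/2)·(3) + (1/2)·(11/2) = 17/4.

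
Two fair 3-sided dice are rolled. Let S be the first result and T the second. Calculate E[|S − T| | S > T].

4/3

Outcomes with S > T: (2,1), (3,1), (3,2), each with probability 1/9.
E[|S − T| | S > T] = (1 + 2 + 1) / 3 = 4/3.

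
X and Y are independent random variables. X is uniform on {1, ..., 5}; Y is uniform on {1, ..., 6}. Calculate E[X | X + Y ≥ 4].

P(X + Y ≥ 4) = 9/10.
Summing X·P(x,y) over outcomes with X + Y ≥ 4 gives 43/15.
E[X | X + Y ≥ 4] = (43/15) / (9/10) = 86/27.

86/27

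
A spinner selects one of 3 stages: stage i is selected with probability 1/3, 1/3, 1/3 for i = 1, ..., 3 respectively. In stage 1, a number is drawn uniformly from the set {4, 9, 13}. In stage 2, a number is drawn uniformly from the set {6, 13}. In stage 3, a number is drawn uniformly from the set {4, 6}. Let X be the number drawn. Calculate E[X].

139/18

E[X | stage 1] = (4+9+13)/3 = 26/3.
E[X | stage 2] = (6+13)/2 = 19/2.
E[X | stage 3] = (4+6)/2 = 5.
E[X] = (1/3)·(26/3) + (1/3)·(19/2) + (1/3)·(5) = 139/18.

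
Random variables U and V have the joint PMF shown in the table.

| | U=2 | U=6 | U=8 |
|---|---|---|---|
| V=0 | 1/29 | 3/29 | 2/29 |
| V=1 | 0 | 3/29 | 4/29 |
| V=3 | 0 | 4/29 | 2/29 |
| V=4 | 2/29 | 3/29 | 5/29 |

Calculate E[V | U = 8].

P(U = 8) = 13/29.
Σ V·P over the event = 0·(2/29) + 1·(4/29) + 3·(2/29) + 4·(5/29) = 30/29.
E[V | U = 8] = (30/29) / (13/29) = 30/13.

30/13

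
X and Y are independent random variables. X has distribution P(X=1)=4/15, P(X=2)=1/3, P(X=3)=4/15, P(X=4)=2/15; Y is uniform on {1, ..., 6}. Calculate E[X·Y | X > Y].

P(X > Y) = 19/90.
Summing XY·P(x,y) over outcomes with X > Y gives 47/45.
E[X·Y | X > Y] = (47/45) / (19/90) = 94/19.

94/19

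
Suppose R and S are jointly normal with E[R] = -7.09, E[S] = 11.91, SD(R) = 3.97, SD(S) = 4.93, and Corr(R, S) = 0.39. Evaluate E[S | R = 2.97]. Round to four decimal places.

16.7821

For a bivariate normal, E[S | R=x] = μ_S + ρ·(σ_S/σ_R)·(x − μ_R).
E[S | R=2.97] = 11.91 + (0.39)·(4.93/3.97)·(2.97 − (-7.09)) = 11.91 + (0.484307)·(10.06) = 16.7821.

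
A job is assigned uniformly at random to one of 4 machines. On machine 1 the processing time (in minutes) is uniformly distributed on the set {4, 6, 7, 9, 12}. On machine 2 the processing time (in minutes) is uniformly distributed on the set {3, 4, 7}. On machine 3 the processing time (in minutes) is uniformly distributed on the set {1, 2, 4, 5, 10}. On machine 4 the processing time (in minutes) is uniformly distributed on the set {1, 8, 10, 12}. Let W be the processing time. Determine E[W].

293/48

E[W | machine 1] = (4+6+7+9+12)/5 = 38/5.
E[W | machine 2] = (3+4+7)/3 = 14/3.
E[W | machine 3] = (1+2+4+5+10)/5 = 22/5.
E[W | machine 4] = (1+8+10+12)/4 = 31/4.
E[W] = (1/4)·(38/5) + (1/4)·(14/3) + (1/4)·(22/5) + (1/4)·(31/4) = 293/48.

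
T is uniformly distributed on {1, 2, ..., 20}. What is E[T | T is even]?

11

Given T is even, T is equally likely to be any of {2, 4, 6, 8, 10, 12, 14, 16, 18, 20}.
E[T | T is even] = (2 + 4 + 6 + 8 + 10 + 12 + 14 + 16 + 18 + 20) / 10 = 11.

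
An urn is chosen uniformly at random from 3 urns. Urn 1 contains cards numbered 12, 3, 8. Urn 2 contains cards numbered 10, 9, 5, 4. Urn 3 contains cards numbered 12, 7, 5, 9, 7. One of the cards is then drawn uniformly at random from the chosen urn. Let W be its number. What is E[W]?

E[W | urn 1] = (12+3+8)/3 = 23/3.
E[W | urn 2] = (10+9+5+4)/4 = 7.
E[W | urn 3] = (12+7+5+9+7)/5 = 8.
By the law of total expectation,
E[W] = (1/3)·(23/3) + (1/3)·(7) + (1/3)·(8) = 68/9.

68/9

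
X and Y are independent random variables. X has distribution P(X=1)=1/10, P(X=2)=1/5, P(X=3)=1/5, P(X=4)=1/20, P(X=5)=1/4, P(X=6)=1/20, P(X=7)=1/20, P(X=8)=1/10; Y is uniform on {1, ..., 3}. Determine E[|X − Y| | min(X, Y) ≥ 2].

P(min(X, Y) ≥ 2) = 3/5.
Summing |X−Y|·P(x,y) over outcomes with min(X, Y) ≥ 2 gives 37/30.
E[|X − Y| | min(X, Y) ≥ 2] = (37/30) / (3/5) = 37/18.

37/18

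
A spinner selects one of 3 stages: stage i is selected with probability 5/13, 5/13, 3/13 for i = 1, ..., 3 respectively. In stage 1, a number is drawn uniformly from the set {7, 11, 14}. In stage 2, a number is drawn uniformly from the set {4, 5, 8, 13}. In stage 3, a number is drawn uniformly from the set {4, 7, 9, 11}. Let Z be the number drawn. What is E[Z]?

1369/156

E[Z | stage 1] = (7+11+14)/3 = 32/3.
E[Z | stage 2] = (4+5+8+13)/4 = 15/2.
E[Z | stage 3] = (4+7+9+11)/4 = 31/4.
E[Z] = (5/13)·(32/3) + (5/13)·(15/2) + (3/13)·(31/4) = 1369/156.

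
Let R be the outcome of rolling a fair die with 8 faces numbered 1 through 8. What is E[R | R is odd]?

4

Given R is odd, R is equally likely to be any of {1, 3, 5, 7}.
E[R | R is odd] = (1 + 3 + 5 + 7) / 4 = 4.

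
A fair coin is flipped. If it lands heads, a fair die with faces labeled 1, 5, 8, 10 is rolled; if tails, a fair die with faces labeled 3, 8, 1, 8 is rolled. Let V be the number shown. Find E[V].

11/2

E[V | heads] = (1+5+8+10)/4 = 6.
E[V | tails] = (3+8+1+8)/4 = 5.
By the law of total expectation,
E[V] = (1/2)·(6) + (1/2)·(5) = 11/2.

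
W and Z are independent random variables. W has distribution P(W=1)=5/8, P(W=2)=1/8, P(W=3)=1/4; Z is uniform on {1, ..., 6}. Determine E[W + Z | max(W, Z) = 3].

P(max(W, Z) = 3) = 1/4.
Summing (W+Z)·P(x,y) over outcomes with max(W, Z) = 3 gives 55/48.
E[W + Z | max(W, Z) = 3] = (55/48) / (1/4) = 55/12.

55/12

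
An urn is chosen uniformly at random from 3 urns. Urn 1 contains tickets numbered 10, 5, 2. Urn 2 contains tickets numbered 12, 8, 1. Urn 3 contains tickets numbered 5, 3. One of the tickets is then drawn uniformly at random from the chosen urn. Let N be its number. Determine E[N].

50/9

E[N | urn 1] = (10+5+2)/3 = 17/3.
E[N | urn 2] = (12+8+1)/3 = 7.
E[N | urn 3] = (5+3)/2 = 4.
By the law of total expectation,
E[N] = (1/3)·(17/3) + (1/3)·(7) + (1/3)·(4) = 50/9.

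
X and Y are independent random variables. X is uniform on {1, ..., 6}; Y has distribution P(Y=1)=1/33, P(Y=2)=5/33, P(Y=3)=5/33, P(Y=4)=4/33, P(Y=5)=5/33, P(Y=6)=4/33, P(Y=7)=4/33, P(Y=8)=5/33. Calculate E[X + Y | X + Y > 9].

761/67

P(X + Y > 9) = 67/198.
Summing (X+Y)·P(x,y) over outcomes with X + Y > 9 gives 761/198.
E[X + Y | X + Y > 9] = (761/198) / (67/198) = 761/67.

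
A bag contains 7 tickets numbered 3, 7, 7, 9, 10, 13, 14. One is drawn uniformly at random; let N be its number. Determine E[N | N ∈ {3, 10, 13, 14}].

P(N ∈ {3, 10, 13, 14}) = 4/7.
Σ over the event: 3·1/7 + 10·1/7 + 13·1/7 + 14·1/7 = 40/7.
E[N | N ∈ {3, 10, 13, 14}] = (40/7) / (4/7) = 10.

10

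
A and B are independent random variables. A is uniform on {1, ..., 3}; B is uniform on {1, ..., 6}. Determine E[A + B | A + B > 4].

79/12

P(A + B > 4) = 2/3.
Summing (A+B)·P(x,y) over outcomes with A + B > 4 gives 79/18.
E[A + B | A + B > 4] = (79/18) / (2/3) = 79/12.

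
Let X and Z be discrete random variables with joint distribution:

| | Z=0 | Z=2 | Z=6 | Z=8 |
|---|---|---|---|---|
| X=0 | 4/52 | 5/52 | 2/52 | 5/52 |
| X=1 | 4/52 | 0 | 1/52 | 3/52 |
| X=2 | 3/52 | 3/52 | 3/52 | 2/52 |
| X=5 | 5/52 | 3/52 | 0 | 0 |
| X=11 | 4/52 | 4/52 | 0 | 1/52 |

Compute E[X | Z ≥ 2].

P(Z ≥ 2) = 8/13.
Summing X·P(X=x,Z=y) over the conditioning event gives 45/26.
E[X | Z ≥ 2] = (45/26) / (8/13) = 45/16.

45/16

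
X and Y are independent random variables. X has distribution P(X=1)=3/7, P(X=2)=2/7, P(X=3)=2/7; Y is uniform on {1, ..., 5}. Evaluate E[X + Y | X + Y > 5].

86/13

P(X + Y > 5) = 13/35.
Summing (X+Y)·P(x,y) over outcomes with X + Y > 5 gives 86/35.
E[X + Y | X + Y > 5] = (86/35) / (13/35) = 86/13.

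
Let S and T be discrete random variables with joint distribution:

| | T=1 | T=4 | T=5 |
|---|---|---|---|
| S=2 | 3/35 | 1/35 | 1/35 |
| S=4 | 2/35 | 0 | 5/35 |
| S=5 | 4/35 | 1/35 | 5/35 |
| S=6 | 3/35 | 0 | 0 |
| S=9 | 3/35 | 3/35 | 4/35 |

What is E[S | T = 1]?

P(T = 1) = 3/7.
Σ S·P over the event = 2·(3/35) + 4·(2/35) + 5·(4/35) + 6·(3/35) + 9·(3/35) = 79/35.
E[S | T = 1] = (79/35) / (3/7) = 79/15.

79/15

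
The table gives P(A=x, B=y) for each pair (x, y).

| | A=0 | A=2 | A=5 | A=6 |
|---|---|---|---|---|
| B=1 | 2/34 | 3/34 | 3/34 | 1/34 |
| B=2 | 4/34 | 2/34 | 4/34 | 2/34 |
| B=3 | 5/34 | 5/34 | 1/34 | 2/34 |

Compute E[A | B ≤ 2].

3

P(B ≤ 2) = 21/34.
Σ A·P over the event = 0·(2/34) + 0·(4/34) + 2·(3/34) + 2·(2/34) + 5·(3/34) + 5·(4/34) + 6·(1/34) + 6·(2/34) = 63/34.
E[A | B ≤ 2] = (63/34) / (21/34) = 3.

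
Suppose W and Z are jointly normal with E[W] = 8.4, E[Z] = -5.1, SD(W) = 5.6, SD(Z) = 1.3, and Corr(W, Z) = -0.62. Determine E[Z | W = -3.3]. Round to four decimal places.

For a bivariate normal, E[Z | W=x] = μ_Z + ρ·(σ_Z/σ_W)·(x − μ_W).
E[Z | W=-3.3] = -5.1 + (-0.62)·(1.3/5.6)·(-3.3 − (8.4)) = -5.1 + (-0.14393)·(-11.7) = -3.4160.

-3.4160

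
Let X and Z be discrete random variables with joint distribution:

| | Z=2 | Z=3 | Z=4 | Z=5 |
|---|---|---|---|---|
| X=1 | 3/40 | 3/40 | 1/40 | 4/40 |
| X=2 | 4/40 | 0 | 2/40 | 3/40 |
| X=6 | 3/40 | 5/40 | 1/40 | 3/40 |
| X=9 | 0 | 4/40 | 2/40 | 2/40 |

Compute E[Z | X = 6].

10/3

P(X = 6) = 3/10.
Σ Z·P over the event = 2·(3/40) + 3·(5/40) + 4·(1/40) + 5·(3/40) = 1.
E[Z | X = 6] = (1) / (3/10) = 10/3.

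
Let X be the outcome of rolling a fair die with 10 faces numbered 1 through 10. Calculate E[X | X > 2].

Given X > 2, X is equally likely to be any of {3, 4, 5, 6, 7, 8, 9, 10}.
E[X | X > 2] = (3 + 4 + 5 + 6 + 7 + 8 + 9 + 10) / 8 = 13/2.

13/2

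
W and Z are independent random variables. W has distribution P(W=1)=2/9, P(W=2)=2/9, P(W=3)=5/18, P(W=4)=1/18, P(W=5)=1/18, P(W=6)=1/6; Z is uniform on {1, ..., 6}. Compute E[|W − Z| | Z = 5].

7/3

P(Z = 5) = 1/6.
Summing |W−Z|·P(x,y) over outcomes with Z = 5 gives 7/18.
E[|W − Z| | Z = 5] = (7/18) / (1/6) = 7/3.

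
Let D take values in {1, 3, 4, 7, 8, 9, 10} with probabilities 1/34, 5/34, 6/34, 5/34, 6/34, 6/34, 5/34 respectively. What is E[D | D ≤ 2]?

1

P(D ≤ 2) = 1/34.
Σ over the event: 1·1/34 = 1/34.
E[D | D ≤ 2] = (1/34) / (1/34) = 1.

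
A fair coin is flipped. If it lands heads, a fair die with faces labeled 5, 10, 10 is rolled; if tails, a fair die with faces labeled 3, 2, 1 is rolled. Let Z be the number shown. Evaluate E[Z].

E[Z | heads] = (5+10+10)/3 = 25/3.
E[Z | tails] = (3+2+1)/3 = 2.
By the law of total expectation,
E[Z] = (1/2)·(25/3) + (1/2)·(2) = 31/6.

31/6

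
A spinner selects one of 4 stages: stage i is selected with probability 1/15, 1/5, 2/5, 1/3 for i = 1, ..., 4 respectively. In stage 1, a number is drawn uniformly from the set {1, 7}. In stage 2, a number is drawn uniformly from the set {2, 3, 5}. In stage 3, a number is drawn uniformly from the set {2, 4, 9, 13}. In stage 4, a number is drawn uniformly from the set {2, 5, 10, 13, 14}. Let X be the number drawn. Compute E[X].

E[X | stage 1] = (1+7)/2 = 4.
E[X | stage 2] = (2+3+5)/3 = 10/3.
E[X | stage 3] = (2+4+9+13)/4 = 7.
E[X | stage 4] = (2+5+10+13+14)/5 = 44/5.
By the law of total expectation,
E[X] = (1/15)·(4) + (1/5)·(10/3) + (2/5)·(7) + (1/3)·(44/5) = 20/3.

20/3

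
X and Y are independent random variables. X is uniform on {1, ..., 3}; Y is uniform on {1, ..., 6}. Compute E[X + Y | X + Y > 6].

23/3

Outcomes with X + Y > 6: (1,6), (2,5), (2,6), (3,4), (3,5), (3,6), each with probability 1/18.
E[X + Y | X + Y > 6] = (7 + 7 + 8 + 7 + 8 + 9) / 6 = 23/3.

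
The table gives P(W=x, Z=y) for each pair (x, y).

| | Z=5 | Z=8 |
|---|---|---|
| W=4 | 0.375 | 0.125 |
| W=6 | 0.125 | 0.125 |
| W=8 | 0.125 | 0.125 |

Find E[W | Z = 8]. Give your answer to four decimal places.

6.0000

P(Z = 8) = 0.375.
Σ W·P over the event = 4·(0.125) + 6·(0.125) + 8·(0.125) = 2.250.
E[W | Z = 8] = (2.250) / (0.375) = 6.0000.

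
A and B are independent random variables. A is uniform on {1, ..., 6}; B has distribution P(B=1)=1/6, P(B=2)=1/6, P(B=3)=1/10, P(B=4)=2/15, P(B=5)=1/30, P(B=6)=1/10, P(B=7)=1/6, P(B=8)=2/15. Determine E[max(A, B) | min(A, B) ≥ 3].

491/80

P(min(A, B) ≥ 3) = 4/9.
Summing max(A,B)·P(x,y) over outcomes with min(A, B) ≥ 3 gives 491/180.
E[max(A, B) | min(A, B) ≥ 3] = (491/180) / (4/9) = 491/80.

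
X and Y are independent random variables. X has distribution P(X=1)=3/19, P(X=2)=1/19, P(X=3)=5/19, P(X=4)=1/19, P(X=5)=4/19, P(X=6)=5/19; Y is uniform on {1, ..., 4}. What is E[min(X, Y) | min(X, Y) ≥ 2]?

P(min(X, Y) ≥ 2) = 12/19.
Summing min(X,Y)·P(x,y) over outcomes with min(X, Y) ≥ 2 gives 34/19.
E[min(X, Y) | min(X, Y) ≥ 2] = (34/19) / (12/19) = 17/6.

17/6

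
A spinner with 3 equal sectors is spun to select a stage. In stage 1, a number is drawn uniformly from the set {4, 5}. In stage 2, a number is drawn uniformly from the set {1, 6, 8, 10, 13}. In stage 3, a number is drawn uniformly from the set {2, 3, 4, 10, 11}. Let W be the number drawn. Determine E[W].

181/30

E[W | stage 1] = (4+5)/2 = 9/2.
E[W | stage 2] = (1+6+8+10+13)/5 = 38/5.
E[W | stage 3] = (2+3+4+10+11)/5 = 6.
E[W] = (1/3)·(9/2) + (1/3)·(38/5) + (1/3)·(6) = 181/30.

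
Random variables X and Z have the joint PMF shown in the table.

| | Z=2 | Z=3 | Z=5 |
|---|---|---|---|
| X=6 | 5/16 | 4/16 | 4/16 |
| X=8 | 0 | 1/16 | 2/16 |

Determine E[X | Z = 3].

P(Z = 3) = 5/16.
Σ X·P over the event = 6·(4/16) + 8·(1/16) = 2.
E[X | Z = 3] = (2) / (5/16) = 32/5.

32/5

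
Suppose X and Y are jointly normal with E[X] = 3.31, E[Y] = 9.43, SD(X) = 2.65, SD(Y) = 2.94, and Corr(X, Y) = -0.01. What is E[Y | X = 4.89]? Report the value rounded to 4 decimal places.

9.4125

For a bivariate normal, E[Y | X=x] = μ_Y + ρ·(σ_Y/σ_X)·(x − μ_X).
E[Y | X=4.89] = 9.43 + (-0.01)·(2.94/2.65)·(4.89 − (3.31)) = 9.43 + (-0.011094)·(1.58) = 9.4125.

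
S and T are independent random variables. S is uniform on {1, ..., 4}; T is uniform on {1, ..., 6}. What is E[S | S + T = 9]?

7/2

Outcomes with S + T = 9: (3,6), (4,5), each with probability 1/24.
E[S | S + T = 9] = (3 + 4) / 2 = 7/2.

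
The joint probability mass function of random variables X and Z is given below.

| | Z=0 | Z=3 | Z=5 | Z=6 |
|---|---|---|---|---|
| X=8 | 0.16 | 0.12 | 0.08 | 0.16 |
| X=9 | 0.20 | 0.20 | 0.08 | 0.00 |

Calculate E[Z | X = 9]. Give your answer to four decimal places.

P(X = 9) = 0.48.
Σ Z·P over the event = 0·(0.20) + 3·(0.20) + 5·(0.08) = 1.00.
E[Z | X = 9] = (1.00) / (0.48) = 2.0833.

2.0833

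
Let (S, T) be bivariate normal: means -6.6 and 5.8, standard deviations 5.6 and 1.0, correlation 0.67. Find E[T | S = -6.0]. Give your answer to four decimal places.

E[T | S=x] = μ_T + ρ(σ_T/σ_S)(x − μ_S) for jointly normal variables.
E[T | S=-6.0] = 5.8 + (0.67)·(1.0/5.6)·(-6.0 − (-6.6)) = 5.8 + (0.11964)·(0.6) = 5.8718.

5.8718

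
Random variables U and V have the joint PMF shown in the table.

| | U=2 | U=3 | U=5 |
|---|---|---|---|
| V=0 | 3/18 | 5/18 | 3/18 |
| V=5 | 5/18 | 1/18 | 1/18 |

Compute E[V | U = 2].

P(U = 2) = 4/9.
Σ V·P over the event = 0·(3/18) + 5·(5/18) = 25/18.
E[V | U = 2] = (25/18) / (4/9) = 25/8.

25/8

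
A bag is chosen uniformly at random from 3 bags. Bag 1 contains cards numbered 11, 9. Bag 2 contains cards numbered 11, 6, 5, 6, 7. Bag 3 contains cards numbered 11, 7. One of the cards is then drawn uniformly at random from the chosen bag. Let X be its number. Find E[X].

E[X | bag 1] = (11+9)/2 = 10.
E[X | bag 2] = (11+6+5+6+7)/5 = 7.
E[X | bag 3] = (11+7)/2 = 9.
E[X] = (1/3)·(10) + (1/3)·(7) + (1/3)·(9) = 26/3.

26/3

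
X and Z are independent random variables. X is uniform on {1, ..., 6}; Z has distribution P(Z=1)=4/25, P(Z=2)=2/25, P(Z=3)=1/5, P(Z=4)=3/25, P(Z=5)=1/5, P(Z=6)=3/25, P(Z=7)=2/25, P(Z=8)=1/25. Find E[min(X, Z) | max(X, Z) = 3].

P(max(X, Z) = 3) = 7/50.
Summing min(X,Z)·P(x,y) over outcomes with max(X, Z) = 3 gives 19/75.
E[min(X, Z) | max(X, Z) = 3] = (19/75) / (7/50) = 38/21.

38/21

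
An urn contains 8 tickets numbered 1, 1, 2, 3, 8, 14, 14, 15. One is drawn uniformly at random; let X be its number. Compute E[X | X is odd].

P(X is odd) = 1/2.
Σ over the event: 1·1/4 + 3·1/8 + 15·1/8 = 5/2.
E[X | X is odd] = (5/2) / (1/2) = 5.

5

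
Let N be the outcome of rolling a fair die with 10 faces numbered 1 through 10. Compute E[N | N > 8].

19/2

Given N > 8, N is equally likely to be any of {9, 10}.
E[N | N > 8] = (9 + 10) / 2 = 19/2.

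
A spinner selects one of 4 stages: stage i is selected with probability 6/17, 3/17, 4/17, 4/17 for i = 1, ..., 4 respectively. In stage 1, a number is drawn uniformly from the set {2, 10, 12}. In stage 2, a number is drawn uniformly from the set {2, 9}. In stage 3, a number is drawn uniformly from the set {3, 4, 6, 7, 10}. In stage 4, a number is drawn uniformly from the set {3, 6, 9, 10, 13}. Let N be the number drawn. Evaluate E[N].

E[N | stage 1] = (2+10+12)/3 = 8.
E[N | stage 2] = (2+9)/2 = 11/2.
E[N | stage 3] = (3+4+6+7+10)/5 = 6.
E[N | stage 4] = (3+6+9+10+13)/5 = 41/5.
E[N] = (6/17)·(8) + (3/17)·(11/2) + (4/17)·(6) + (4/17)·(41/5) = 1213/170.

1213/170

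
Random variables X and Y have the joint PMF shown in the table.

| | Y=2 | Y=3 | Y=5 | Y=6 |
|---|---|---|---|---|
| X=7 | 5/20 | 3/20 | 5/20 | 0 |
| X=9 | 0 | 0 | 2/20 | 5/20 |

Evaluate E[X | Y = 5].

P(Y = 5) = 7/20.
Σ X·P over the event = 7·(5/20) + 9·(2/20) = 53/20.
E[X | Y = 5] = (53/20) / (7/20) = 53/7.

53/7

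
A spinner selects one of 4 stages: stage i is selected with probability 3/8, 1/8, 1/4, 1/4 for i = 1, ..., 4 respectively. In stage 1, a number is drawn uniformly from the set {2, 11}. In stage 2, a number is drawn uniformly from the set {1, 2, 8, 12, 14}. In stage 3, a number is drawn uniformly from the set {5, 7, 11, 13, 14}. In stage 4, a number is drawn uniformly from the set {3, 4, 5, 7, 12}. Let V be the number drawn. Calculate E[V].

593/80

E[V | stage 1] = (2+11)/2 = 13/2.
E[V | stage 2] = (1+2+8+12+14)/5 = 37/5.
E[V | stage 3] = (5+7+11+13+14)/5 = 10.
E[V | stage 4] = (3+4+5+7+12)/5 = 31/5.
E[V] = (3/8)·(13/2) + (1/8)·(37/5) + (1/4)·(10) + (1/4)·(31/5) = 593/80.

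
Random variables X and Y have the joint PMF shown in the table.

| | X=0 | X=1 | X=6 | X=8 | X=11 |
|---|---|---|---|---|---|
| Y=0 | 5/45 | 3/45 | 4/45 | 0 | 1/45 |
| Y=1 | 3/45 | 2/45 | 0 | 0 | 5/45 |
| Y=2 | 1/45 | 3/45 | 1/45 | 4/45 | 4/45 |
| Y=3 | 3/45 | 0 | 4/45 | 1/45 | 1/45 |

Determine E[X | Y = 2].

P(Y = 2) = 13/45.
Σ X·P over the event = 0·(1/45) + 1·(3/45) + 6·(1/45) + 8·(4/45) + 11·(4/45) = 17/9.
E[X | Y = 2] = (17/9) / (13/45) = 85/13.

85/13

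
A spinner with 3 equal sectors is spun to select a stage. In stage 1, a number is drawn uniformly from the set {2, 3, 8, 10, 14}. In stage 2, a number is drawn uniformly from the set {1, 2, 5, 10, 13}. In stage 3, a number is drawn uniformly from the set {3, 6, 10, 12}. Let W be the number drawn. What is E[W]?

427/60

E[W | stage 1] = (2+3+8+10+14)/5 = 37/5.
E[W | stage 2] = (1+2+5+10+13)/5 = 31/5.
E[W | stage 3] = (3+6+10+12)/4 = 31/4.
E[W] = (1/3)·(37/5) + (1/3)·(31/5) + (1/3)·(31/4) = 427/60.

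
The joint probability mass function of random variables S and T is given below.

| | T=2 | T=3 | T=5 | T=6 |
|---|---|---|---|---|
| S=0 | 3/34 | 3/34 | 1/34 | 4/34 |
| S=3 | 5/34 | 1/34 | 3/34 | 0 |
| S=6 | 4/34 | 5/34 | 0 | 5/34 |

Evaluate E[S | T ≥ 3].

P(T ≥ 3) = 11/17.
Σ S·P over the event = 0·(3/34) + 0·(1/34) + 0·(4/34) + 3·(1/34) + 3·(3/34) + 6·(5/34) + 6·(5/34) = 36/17.
E[S | T ≥ 3] = (36/17) / (11/17) = 36/11.

36/11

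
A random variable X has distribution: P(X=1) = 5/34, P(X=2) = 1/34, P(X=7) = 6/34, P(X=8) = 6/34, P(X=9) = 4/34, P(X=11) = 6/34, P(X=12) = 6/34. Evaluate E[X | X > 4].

66/7

P(X > 4) = 14/17.
Σ over the event: 7·3/17 + 8·3/17 + 9·2/17 + 11·3/17 + 12·3/17 = 132/17.
E[X | X > 4] = (132/17) / (14/17) = 66/7.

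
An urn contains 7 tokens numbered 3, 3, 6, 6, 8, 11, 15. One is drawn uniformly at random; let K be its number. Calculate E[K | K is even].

P(K is even) = 3/7.
Σ over the event: 6·2/7 + 8·1/7 = 20/7.
E[K | K is even] = (20/7) / (3/7) = 20/3.

20/3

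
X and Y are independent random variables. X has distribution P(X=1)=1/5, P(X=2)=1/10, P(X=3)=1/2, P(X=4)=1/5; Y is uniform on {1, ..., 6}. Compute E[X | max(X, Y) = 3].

49/18

P(max(X, Y) = 3) = 3/10.
Summing X·P(x,y) over outcomes with max(X, Y) = 3 gives 49/60.
E[X | max(X, Y) = 3] = (49/60) / (3/10) = 49/18.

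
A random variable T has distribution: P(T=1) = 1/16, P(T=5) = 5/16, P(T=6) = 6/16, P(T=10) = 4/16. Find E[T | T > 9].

10

P(T > 9) = 1/4.
Σ over the event: 10·1/4 = 5/2.
E[T | T > 9] = (5/2) / (1/4) = 10.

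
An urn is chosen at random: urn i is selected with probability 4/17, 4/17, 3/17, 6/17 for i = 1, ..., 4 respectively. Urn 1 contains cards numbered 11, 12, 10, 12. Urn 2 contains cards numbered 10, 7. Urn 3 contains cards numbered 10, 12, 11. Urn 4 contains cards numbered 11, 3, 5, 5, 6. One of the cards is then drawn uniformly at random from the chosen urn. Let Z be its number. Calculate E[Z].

E[Z | urn 1] = (11+12+10+12)/4 = 45/4.
E[Z | urn 2] = (10+7)/2 = 17/2.
E[Z | urn 3] = (10+12+11)/3 = 11.
E[Z | urn 4] = (11+3+5+5+6)/5 = 6.
E[Z] = (4/17)·(45/4) + (4/17)·(17/2) + (3/17)·(11) + (6/17)·(6) = 148/17.

148/17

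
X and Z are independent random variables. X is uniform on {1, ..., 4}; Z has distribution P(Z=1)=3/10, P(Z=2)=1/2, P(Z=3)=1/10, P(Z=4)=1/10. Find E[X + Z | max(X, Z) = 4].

6

P(max(X, Z) = 4) = 13/40.
Summing (X+Z)·P(x,y) over outcomes with max(X, Z) = 4 gives 39/20.
E[X + Z | max(X, Z) = 4] = (39/20) / (13/40) = 6.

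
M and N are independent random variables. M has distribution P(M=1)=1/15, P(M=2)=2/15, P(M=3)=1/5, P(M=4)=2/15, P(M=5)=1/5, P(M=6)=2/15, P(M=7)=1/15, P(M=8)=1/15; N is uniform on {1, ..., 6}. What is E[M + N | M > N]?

127/16

P(M > N) = 8/15.
Summing (M+N)·P(x,y) over outcomes with M > N gives 127/30.
E[M + N | M > N] = (127/30) / (8/15) = 127/16.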